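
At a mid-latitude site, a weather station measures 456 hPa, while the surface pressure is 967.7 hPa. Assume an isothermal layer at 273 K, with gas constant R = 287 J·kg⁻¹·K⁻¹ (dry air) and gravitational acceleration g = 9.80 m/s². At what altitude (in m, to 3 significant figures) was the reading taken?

z ≈ 6020 m

Scale height: H = RT/g = 287 × 273 / 9.80 = 7995.0 m.
Invert the barometric formula: z = H ln(P₀/P).
P₀/P = 967.7/456 = 2.1221; ln(2.1221) = 0.75241.
z = 7995.0 × 0.75241 = 6015.5 m.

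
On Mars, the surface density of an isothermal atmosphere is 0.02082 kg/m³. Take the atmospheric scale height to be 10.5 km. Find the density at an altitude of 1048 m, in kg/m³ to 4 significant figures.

ρ ≈ 0.01884 kg/m³

In an isothermal atmosphere, density decays like pressure: ρ = ρ₀ exp(−z/H).
z/H = 1048.0/10500 = 0.099810; exp(−0.099810) = 0.90501.
ρ = 0.02082 × 0.90501 = 0.018842 kg/m³.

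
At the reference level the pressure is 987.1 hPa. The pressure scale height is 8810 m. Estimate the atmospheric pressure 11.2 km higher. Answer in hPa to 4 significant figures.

Barometric formula: P = P₀ exp(−z/H).
z/H = 11200/8810.0 = 1.2713; exp(−1.2713) = 0.28047.
P = 987.1 × 0.28047 = 276.85 hPa.

P ≈ 276.9 hPa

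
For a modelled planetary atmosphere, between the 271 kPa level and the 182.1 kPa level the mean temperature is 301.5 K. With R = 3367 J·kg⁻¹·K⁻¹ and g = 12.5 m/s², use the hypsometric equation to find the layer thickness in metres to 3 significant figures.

Hypsometric equation: Δz = (R T̄/g) ln(P₁/P₂).
R T̄/g = 3367 × 301.5 / 12.5 = 81212 m.
ln(271/182.1) = ln(1.4882) = 0.39757.
Δz = 81212 × 0.39757 = 32287 m.

Δz ≈ 32300 m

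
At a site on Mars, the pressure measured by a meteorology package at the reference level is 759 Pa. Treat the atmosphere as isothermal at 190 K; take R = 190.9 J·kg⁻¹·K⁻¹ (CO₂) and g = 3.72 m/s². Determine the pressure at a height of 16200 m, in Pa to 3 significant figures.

P ≈ 144 Pa

Scale height: H = RT/g = 190.9 × 190 / 3.72 = 9750.3 m.
Barometric formula: P = P₀ exp(−z/H).
z/H = 16200/9750.3 = 1.6615; exp(−1.6615) = 0.18985.
P = 759 × 0.18985 = 144.10 Pa.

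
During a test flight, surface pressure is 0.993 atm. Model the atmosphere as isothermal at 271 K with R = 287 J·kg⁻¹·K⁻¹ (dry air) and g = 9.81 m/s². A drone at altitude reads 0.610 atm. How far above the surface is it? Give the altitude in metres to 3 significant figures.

z ≈ 3860 m

Scale height: H = RT/g = 287 × 271 / 9.81 = 7928.3 m.
Invert the barometric formula: z = H ln(P₀/P).
P₀/P = 0.993/0.610 = 1.6279; ln(1.6279) = 0.48729.
z = 7928.3 × 0.48729 = 3863.4 m.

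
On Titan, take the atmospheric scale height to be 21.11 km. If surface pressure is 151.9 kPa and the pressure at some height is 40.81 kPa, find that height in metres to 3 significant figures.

z ≈ 27700 m

Invert the barometric formula: z = H ln(P₀/P).
P₀/P = 151.9/40.81 = 3.7221; ln(3.7221) = 1.3143.
z = 21110 × 1.3143 = 27745 m.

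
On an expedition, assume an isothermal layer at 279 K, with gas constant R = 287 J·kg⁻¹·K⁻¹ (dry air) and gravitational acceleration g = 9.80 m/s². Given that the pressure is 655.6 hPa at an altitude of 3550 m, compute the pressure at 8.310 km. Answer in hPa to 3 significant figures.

Scale height: H = RT/g = 287 × 279 / 9.80 = 8170.7 m.
Between two levels, P₂ = P₁ exp(−Δz/H) with Δz = z₂ − z₁.
Δz = 8310.0 − 3550.0 = 4760.0 m; Δz/H = 4760.0/8170.7 = 0.58257.
P₂ = 655.6 × exp(−0.58257) = 655.6 × 0.55846 = 366.13 hPa.

P ≈ 366 hPa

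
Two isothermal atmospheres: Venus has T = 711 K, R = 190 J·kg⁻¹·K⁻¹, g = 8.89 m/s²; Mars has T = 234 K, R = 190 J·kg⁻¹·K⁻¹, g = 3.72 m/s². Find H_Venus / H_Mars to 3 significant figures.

H_Venus/H_Mars ≈ 1.27

H = RT/g for each body.
H_Venus = 190 × 711 / 8.89 = 15196 m.
H_Mars = 190 × 234 / 3.72 = 11952 m.
H_Venus/H_Mars = 15196/11952 = 1.2714.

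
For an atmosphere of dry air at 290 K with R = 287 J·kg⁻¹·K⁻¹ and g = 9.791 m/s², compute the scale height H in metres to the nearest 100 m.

H ≈ 8500 m

The scale height of an isothermal atmosphere is H = RT/g.
H = 287 × 290 / 9.791 = 83230/9.791 = 8500.7 m.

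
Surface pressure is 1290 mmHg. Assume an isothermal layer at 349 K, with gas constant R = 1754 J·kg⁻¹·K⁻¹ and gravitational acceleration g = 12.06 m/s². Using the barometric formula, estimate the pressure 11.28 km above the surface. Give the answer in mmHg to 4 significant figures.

Scale height: H = RT/g = 1754 × 349 / 12.06 = 50758 m.
Barometric formula: P = P₀ exp(−z/H).
z/H = 11280/50758 = 0.22223; exp(−0.22223) = 0.80073.
P = 1290 × 0.80073 = 1032.9 mmHg.

P ≈ 1033 mmHg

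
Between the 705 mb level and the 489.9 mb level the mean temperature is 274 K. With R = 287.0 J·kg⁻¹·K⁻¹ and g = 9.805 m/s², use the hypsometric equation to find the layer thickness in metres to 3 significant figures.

Δz ≈ 2920 m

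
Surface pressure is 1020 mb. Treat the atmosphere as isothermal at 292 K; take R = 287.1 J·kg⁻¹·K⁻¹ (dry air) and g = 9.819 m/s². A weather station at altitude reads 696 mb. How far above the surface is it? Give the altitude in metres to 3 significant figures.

z ≈ 3260 m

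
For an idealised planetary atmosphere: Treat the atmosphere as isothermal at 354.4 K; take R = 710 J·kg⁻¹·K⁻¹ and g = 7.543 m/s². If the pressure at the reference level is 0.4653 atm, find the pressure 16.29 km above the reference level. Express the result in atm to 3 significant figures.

P ≈ 0.286 atm

Scale height: H = RT/g = 710 × 354.4 / 7.543 = 33359 m.
Barometric formula: P = P₀ exp(−z/H).
z/H = 16290/33359 = 0.48832; exp(−0.48832) = 0.61366.
P = 0.4653 × 0.61366 = 0.28554 atm.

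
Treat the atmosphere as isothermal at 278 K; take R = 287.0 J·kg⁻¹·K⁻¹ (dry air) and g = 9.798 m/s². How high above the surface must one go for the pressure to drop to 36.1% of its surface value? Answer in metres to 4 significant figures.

z ≈ 8297 m

Scale height: H = RT/g = 287.0 × 278 / 9.798 = 8143.1 m.
Set P/P₀ = exp(−z/H) = 0.361, so z = −H ln(0.361).
−ln(0.361) = 1.0189; z = 8143.1 × 1.0189 = 8297.0 m.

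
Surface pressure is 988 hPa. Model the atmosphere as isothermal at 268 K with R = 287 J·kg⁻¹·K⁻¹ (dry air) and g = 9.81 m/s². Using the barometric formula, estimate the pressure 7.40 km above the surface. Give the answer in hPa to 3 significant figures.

Scale height: H = RT/g = 287 × 268 / 9.81 = 7840.6 m.
Barometric formula: P = P₀ exp(−z/H).
z/H = 7400.0/7840.6 = 0.94381; exp(−0.94381) = 0.38914.
P = 988 × 0.38914 = 384.47 hPa.

P ≈ 384 hPa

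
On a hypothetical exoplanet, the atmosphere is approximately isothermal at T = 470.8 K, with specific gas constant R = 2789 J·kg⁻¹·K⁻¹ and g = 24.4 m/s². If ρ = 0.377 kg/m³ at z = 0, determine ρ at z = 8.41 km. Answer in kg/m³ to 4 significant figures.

Scale height: H = RT/g = 2789 × 470.8 / 24.4 = 53814 m.
In an isothermal atmosphere, density decays like pressure: ρ = ρ₀ exp(−z/H).
z/H = 8410.0/53814 = 0.15628; exp(−0.15628) = 0.85532.
ρ = 0.377 × 0.85532 = 0.32246 kg/m³.

ρ ≈ 0.3225 kg/m³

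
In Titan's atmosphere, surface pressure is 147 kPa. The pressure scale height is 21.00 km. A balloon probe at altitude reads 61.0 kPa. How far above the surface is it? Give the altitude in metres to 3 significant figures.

Invert the barometric formula: z = H ln(P₀/P).
P₀/P = 147/61.0 = 2.4098; ln(2.4098) = 0.87954.
z = 21000 × 0.87954 = 18470 m.

z ≈ 18500 m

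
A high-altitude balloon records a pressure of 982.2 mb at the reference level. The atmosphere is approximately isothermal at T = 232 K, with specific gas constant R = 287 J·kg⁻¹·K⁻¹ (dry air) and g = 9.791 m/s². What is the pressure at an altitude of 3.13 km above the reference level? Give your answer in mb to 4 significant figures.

P ≈ 619.9 mb

Scale height: H = RT/g = 287 × 232 / 9.791 = 6800.5 m.
Barometric formula: P = P₀ exp(−z/H).
z/H = 3130.0/6800.5 = 0.46026; exp(−0.46026) = 0.63112.
P = 982.2 × 0.63112 = 619.89 mb.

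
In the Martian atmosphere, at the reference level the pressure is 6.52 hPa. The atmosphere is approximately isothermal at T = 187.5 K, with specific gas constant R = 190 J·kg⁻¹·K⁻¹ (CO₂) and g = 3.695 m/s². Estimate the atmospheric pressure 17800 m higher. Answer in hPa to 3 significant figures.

P ≈ 1.03 hPa

Scale height: H = RT/g = 190 × 187.5 / 3.695 = 9641.4 m.
Barometric formula: P = P₀ exp(−z/H).
z/H = 17800/9641.4 = 1.8462; exp(−1.8462) = 0.15784.
P = 6.52 × 0.15784 = 1.0291 hPa.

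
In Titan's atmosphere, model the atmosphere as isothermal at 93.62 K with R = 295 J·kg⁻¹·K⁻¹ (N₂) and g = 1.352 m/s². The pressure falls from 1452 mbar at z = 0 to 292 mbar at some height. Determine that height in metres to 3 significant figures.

z ≈ 32800 m

Scale height: H = RT/g = 295 × 93.62 / 1.352 = 20427 m.
Invert the barometric formula: z = H ln(P₀/P).
P₀/P = 1452/292 = 4.9726; ln(4.9726) = 1.6039.
z = 20427 × 1.6039 = 32763 m.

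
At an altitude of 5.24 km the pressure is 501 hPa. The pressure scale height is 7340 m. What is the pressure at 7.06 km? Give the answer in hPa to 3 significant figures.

P ≈ 391 hPa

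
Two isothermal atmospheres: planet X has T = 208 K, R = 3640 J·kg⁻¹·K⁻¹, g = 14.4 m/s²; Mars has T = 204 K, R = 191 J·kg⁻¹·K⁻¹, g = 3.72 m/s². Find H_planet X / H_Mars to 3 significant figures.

H_planet X/H_Mars ≈ 5.02

H = RT/g for each body.
H_planet X = 3640 × 208 / 14.4 = 52578 m.
H_Mars = 191 × 204 / 3.72 = 10474 m.
H_planet X/H_Mars = 52578/10474 = 5.0199.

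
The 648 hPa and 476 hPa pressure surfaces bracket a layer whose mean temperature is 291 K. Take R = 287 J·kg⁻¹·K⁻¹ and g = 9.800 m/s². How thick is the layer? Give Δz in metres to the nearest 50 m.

Δz ≈ 2650 m

Hypsometric equation: Δz = (R T̄/g) ln(P₁/P₂).
R T̄/g = 287 × 291 / 9.800 = 8522.1 m.
ln(648/476) = ln(1.3613) = 0.30844.
Δz = 8522.1 × 0.30844 = 2628.6 m.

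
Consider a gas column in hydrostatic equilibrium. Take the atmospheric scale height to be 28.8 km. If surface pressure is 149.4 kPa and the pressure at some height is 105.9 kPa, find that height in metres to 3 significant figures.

Invert the barometric formula: z = H ln(P₀/P).
P₀/P = 149.4/105.9 = 1.4108; ln(1.4108) = 0.34416.
z = 28800 × 0.34416 = 9911.8 m.

z ≈ 9910 m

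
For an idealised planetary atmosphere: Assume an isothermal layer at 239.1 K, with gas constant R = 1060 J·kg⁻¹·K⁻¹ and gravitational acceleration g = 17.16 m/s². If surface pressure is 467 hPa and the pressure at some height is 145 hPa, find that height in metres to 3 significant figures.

Scale height: H = RT/g = 1060 × 239.1 / 17.16 = 14770 m.
Invert the barometric formula: z = H ln(P₀/P).
P₀/P = 467/145 = 3.2207; ln(3.2207) = 1.1696.
z = 14770 × 1.1696 = 17275 m.

z ≈ 17300 m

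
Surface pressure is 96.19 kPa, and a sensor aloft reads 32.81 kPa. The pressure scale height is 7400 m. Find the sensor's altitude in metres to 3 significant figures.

Invert the barometric formula: z = H ln(P₀/P).
P₀/P = 96.19/32.81 = 2.9317; ln(2.9317) = 1.0756.
z = 7400.0 × 1.0756 = 7959.4 m.

z ≈ 7960 m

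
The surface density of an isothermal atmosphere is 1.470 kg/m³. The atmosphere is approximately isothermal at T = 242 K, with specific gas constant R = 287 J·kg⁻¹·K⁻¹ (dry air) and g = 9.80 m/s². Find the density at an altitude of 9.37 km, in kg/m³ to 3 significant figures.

Scale height: H = RT/g = 287 × 242 / 9.80 = 7087.1 m.
In an isothermal atmosphere, density decays like pressure: ρ = ρ₀ exp(−z/H).
z/H = 9370.0/7087.1 = 1.3221; exp(−1.3221) = 0.26657.
ρ = 1.470 × 0.26657 = 0.39186 kg/m³.

ρ ≈ 0.392 kg/m³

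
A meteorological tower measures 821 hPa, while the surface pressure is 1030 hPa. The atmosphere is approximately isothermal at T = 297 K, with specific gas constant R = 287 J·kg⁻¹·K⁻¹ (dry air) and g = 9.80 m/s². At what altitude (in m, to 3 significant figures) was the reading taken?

Scale height: H = RT/g = 287 × 297 / 9.80 = 8697.9 m.
Invert the barometric formula: z = H ln(P₀/P).
P₀/P = 1030/821 = 1.2546; ln(1.2546) = 0.22682.
z = 8697.9 × 0.22682 = 1972.9 m.

z ≈ 1970 m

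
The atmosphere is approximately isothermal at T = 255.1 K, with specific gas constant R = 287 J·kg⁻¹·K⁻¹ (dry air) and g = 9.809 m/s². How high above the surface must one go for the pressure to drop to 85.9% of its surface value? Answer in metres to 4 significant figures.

z ≈ 1134 m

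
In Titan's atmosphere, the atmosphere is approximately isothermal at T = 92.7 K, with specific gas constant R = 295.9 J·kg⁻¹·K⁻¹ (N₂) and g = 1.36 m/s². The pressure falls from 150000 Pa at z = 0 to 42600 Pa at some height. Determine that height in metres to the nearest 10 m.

Scale height: H = RT/g = 295.9 × 92.7 / 1.36 = 20169 m.
Invert the barometric formula: z = H ln(P₀/P).
P₀/P = 150000/42600 = 3.5211; ln(3.5211) = 1.2588.
z = 20169 × 1.2588 = 25389 m.

z ≈ 25390 m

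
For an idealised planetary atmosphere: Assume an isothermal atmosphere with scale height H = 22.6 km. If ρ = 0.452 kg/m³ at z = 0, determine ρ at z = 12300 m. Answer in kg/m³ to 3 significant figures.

In an isothermal atmosphere, density decays like pressure: ρ = ρ₀ exp(−z/H).
z/H = 12300/22600 = 0.54425; exp(−0.54425) = 0.58028.
ρ = 0.452 × 0.58028 = 0.26229 kg/m³.

ρ ≈ 0.262 kg/m³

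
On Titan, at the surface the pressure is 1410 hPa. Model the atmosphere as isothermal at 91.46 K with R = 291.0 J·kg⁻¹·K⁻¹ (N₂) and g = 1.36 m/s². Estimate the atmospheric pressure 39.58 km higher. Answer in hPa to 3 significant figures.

Scale height: H = RT/g = 291.0 × 91.46 / 1.36 = 19570 m.
Barometric formula: P = P₀ exp(−z/H).
z/H = 39580/19570 = 2.0225; exp(−2.0225) = 0.13232.
P = 1410 × 0.13232 = 186.57 hPa.

P ≈ 187 hPa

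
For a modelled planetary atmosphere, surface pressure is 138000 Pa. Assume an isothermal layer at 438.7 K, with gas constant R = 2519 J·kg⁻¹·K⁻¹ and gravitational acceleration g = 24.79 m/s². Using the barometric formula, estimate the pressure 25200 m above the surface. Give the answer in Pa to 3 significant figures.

P ≈ 78400 Pa

Scale height: H = RT/g = 2519 × 438.7 / 24.79 = 44578 m.
Barometric formula: P = P₀ exp(−z/H).
z/H = 25200/44578 = 0.56530; exp(−0.56530) = 0.56819.
P = 138000 × 0.56819 = 78410 Pa.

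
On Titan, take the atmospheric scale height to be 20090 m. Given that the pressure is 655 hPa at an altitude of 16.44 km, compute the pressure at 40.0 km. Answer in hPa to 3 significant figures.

P ≈ 203 hPa

Between two levels, P₂ = P₁ exp(−Δz/H) with Δz = z₂ − z₁.
Δz = 40000 − 16440 = 23560 m; Δz/H = 23560/20090 = 1.1727.
P₂ = 655 × exp(−1.1727) = 655 × 0.30953 = 202.74 hPa.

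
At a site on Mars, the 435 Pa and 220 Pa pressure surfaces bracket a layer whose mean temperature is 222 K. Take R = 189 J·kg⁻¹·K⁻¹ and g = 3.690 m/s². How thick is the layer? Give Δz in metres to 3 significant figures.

Hypsometric equation: Δz = (R T̄/g) ln(P₁/P₂).
R T̄/g = 189 × 222 / 3.690 = 11371 m.
ln(435/220) = ln(1.9773) = 0.68173.
Δz = 11371 × 0.68173 = 7752.0 m.

Δz ≈ 7750 m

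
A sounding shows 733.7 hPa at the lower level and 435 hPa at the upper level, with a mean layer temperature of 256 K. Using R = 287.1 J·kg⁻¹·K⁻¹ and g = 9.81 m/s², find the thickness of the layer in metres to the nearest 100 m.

Hypsometric equation: Δz = (R T̄/g) ln(P₁/P₂).
R T̄/g = 287.1 × 256 / 9.81 = 7492.1 m.
ln(733.7/435) = ln(1.6867) = 0.52277.
Δz = 7492.1 × 0.52277 = 3916.6 m.

Δz ≈ 3900 m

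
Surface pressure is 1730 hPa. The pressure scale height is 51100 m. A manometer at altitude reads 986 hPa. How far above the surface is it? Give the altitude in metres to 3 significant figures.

z ≈ 28700 m

Invert the barometric formula: z = H ln(P₀/P).
P₀/P = 1730/986 = 1.7546; ln(1.7546) = 0.56224.
z = 51100 × 0.56224 = 28730 m.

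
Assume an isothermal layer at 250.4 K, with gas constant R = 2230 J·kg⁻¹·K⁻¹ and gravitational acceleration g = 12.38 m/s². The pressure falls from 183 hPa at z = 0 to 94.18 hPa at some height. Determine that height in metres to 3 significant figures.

Scale height: H = RT/g = 2230 × 250.4 / 12.38 = 45104 m.
Invert the barometric formula: z = H ln(P₀/P).
P₀/P = 183/94.18 = 1.9431; ln(1.9431) = 0.66428.
z = 45104 × 0.66428 = 29962 m.

z ≈ 30000 m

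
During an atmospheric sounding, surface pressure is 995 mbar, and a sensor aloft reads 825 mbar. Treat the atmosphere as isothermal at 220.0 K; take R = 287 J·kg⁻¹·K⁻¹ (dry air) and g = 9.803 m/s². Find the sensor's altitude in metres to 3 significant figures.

Scale height: H = RT/g = 287 × 220.0 / 9.803 = 6440.9 m.
Invert the barometric formula: z = H ln(P₀/P).
P₀/P = 995/825 = 1.2061; ln(1.2061) = 0.18739.
z = 6440.9 × 0.18739 = 1207.0 m.

z ≈ 1210 m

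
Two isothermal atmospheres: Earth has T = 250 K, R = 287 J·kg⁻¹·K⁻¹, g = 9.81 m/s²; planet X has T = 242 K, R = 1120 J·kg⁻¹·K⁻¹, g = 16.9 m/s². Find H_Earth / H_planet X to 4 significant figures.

H = RT/g for each body.
H_Earth = 287 × 250 / 9.81 = 7314.0 m.
H_planet X = 1120 × 242 / 16.9 = 16038 m.
H_Earth/H_planet X = 7314.0/16038 = 0.45604.

H_Earth/H_planet X ≈ 0.4560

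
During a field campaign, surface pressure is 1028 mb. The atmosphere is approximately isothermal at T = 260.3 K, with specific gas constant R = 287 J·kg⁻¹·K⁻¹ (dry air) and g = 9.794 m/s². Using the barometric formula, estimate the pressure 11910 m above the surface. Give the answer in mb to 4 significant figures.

Scale height: H = RT/g = 287 × 260.3 / 9.794 = 7627.7 m.
Barometric formula: P = P₀ exp(−z/H).
z/H = 11910/7627.7 = 1.5614; exp(−1.5614) = 0.20984.
P = 1028 × 0.20984 = 215.72 mb.

P ≈ 215.7 mb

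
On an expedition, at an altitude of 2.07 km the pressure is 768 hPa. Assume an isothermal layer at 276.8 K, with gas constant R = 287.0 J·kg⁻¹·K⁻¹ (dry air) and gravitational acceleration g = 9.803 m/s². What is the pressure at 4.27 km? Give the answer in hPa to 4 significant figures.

P ≈ 585.4 hPa

Scale height: H = RT/g = 287.0 × 276.8 / 9.803 = 8103.8 m.
Between two levels, P₂ = P₁ exp(−Δz/H) with Δz = z₂ − z₁.
Δz = 4270.0 − 2070.0 = 2200.0 m; Δz/H = 2200.0/8103.8 = 0.27148.
P₂ = 768 × exp(−0.27148) = 768 × 0.76225 = 585.41 hPa.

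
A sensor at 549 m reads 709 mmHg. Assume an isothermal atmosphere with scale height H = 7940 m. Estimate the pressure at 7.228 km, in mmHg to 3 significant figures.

Between two levels, P₂ = P₁ exp(−Δz/H) with Δz = z₂ − z₁.
Δz = 7228.0 − 549.00 = 6679.0 m; Δz/H = 6679.0/7940.0 = 0.84118.
P₂ = 709 × exp(−0.84118) = 709 × 0.43120 = 305.72 mmHg.

P ≈ 306 mmHg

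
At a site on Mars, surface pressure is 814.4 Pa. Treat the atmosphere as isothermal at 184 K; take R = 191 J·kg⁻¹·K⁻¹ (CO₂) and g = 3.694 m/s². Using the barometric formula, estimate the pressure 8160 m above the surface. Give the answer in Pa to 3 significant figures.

P ≈ 345 Pa

Scale height: H = RT/g = 191 × 184 / 3.694 = 9513.8 m.
Barometric formula: P = P₀ exp(−z/H).
z/H = 8160.0/9513.8 = 0.85770; exp(−0.85770) = 0.42414.
P = 814.4 × 0.42414 = 345.42 Pa.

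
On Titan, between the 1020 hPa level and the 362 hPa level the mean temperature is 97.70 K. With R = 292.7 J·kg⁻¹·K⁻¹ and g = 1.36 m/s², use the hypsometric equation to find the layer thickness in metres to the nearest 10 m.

Δz ≈ 21780 m

Hypsometric equation: Δz = (R T̄/g) ln(P₁/P₂).
R T̄/g = 292.7 × 97.70 / 1.36 = 21027 m.
ln(1020/362) = ln(2.8177) = 1.0359.
Δz = 21027 × 1.0359 = 21782 m.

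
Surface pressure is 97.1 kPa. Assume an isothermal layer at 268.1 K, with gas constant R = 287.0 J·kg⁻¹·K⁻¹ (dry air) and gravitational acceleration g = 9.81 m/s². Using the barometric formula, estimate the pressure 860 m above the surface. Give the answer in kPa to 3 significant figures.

P ≈ 87.0 kPa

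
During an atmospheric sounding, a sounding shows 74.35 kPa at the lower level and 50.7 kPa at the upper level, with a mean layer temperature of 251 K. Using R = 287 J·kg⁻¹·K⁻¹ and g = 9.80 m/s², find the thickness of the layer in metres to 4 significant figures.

Hypsometric equation: Δz = (R T̄/g) ln(P₁/P₂).
R T̄/g = 287 × 251 / 9.80 = 7350.7 m.
ln(74.35/50.7) = ln(1.4665) = 0.38288.
Δz = 7350.7 × 0.38288 = 2814.4 m.

Δz ≈ 2814 m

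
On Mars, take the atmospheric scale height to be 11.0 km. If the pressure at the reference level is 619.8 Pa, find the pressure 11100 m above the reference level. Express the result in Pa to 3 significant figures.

P ≈ 226 Pa

Barometric formula: P = P₀ exp(−z/H).
z/H = 11100/11000 = 1.0091; exp(−1.0091) = 0.36455.
P = 619.8 × 0.36455 = 225.95 Pa.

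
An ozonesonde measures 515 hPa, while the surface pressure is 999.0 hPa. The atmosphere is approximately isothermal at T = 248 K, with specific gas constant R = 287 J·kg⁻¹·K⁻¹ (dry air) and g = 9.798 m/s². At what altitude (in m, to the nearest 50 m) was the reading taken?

z ≈ 4800 m

Scale height: H = RT/g = 287 × 248 / 9.798 = 7264.3 m.
Invert the barometric formula: z = H ln(P₀/P).
P₀/P = 999.0/515 = 1.9398; ln(1.9398) = 0.66258.
z = 7264.3 × 0.66258 = 4813.2 m.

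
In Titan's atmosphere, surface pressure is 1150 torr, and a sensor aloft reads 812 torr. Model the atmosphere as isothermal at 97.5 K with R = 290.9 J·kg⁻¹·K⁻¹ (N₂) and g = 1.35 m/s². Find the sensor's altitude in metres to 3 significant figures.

z ≈ 7310 m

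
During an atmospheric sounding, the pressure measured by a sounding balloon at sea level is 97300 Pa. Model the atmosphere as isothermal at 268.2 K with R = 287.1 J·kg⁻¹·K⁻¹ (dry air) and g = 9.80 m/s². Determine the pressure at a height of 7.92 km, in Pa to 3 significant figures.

Scale height: H = RT/g = 287.1 × 268.2 / 9.80 = 7857.2 m.
Barometric formula: P = P₀ exp(−z/H).
z/H = 7920.0/7857.2 = 1.0080; exp(−1.0080) = 0.36495.
P = 97300 × 0.36495 = 35510 Pa.

P ≈ 35500 Pa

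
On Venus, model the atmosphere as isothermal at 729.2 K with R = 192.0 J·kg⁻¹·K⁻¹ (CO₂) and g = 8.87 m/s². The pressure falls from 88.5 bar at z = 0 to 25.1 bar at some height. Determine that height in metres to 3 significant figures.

z ≈ 19900 m

Scale height: H = RT/g = 192.0 × 729.2 / 8.87 = 15784 m.
Invert the barometric formula: z = H ln(P₀/P).
P₀/P = 88.5/25.1 = 3.5259; ln(3.5259) = 1.2601.
z = 15784 × 1.2601 = 19889 m.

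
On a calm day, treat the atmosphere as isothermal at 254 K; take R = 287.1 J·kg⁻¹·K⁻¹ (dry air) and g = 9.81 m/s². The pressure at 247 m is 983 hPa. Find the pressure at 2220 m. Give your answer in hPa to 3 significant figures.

P ≈ 754 hPa

Scale height: H = RT/g = 287.1 × 254 / 9.81 = 7433.6 m.
Between two levels, P₂ = P₁ exp(−Δz/H) with Δz = z₂ − z₁.
Δz = 2220.0 − 247.00 = 1973.0 m; Δz/H = 1973.0/7433.6 = 0.26542.
P₂ = 983 × exp(−0.26542) = 983 × 0.76688 = 753.84 hPa.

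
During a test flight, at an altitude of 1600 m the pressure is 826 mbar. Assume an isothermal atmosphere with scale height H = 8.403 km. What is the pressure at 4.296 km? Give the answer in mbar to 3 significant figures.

Between two levels, P₂ = P₁ exp(−Δz/H) with Δz = z₂ − z₁.
Δz = 4296.0 − 1600.0 = 2696.0 m; Δz/H = 2696.0/8403.0 = 0.32084.
P₂ = 826 × exp(−0.32084) = 826 × 0.72554 = 599.30 mbar.

P ≈ 599 mbar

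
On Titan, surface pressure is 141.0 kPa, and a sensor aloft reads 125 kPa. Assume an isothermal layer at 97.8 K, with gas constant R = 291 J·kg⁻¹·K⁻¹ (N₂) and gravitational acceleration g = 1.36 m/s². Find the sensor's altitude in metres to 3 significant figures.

Scale height: H = RT/g = 291 × 97.8 / 1.36 = 20926 m.
Invert the barometric formula: z = H ln(P₀/P).
P₀/P = 141.0/125 = 1.1280; ln(1.1280) = 0.12045.
z = 20926 × 0.12045 = 2520.5 m.

z ≈ 2520 m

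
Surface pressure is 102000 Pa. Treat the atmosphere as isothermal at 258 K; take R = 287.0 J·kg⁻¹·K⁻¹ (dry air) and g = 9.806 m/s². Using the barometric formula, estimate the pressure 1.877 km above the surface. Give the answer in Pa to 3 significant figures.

Scale height: H = RT/g = 287.0 × 258 / 9.806 = 7551.1 m.
Barometric formula: P = P₀ exp(−z/H).
z/H = 1877.0/7551.1 = 0.24857; exp(−0.24857) = 0.77992.
P = 102000 × 0.77992 = 79552 Pa.

P ≈ 79600 Pa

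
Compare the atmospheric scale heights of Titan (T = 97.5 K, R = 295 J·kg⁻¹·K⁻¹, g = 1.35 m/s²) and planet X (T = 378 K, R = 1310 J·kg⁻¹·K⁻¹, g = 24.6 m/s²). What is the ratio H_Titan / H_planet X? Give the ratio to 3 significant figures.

H = RT/g for each body.
H_Titan = 295 × 97.5 / 1.35 = 21306 m.
H_planet X = 1310 × 378 / 24.6 = 20129 m.
H_Titan/H_planet X = 21306/20129 = 1.0585.

H_Titan/H_planet X ≈ 1.06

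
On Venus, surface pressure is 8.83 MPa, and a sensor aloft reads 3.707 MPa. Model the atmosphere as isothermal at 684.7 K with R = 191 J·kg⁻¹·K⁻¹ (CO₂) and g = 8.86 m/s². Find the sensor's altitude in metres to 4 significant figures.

Scale height: H = RT/g = 191 × 684.7 / 8.86 = 14760 m.
Invert the barometric formula: z = H ln(P₀/P).
P₀/P = 8.83/3.707 = 2.3820; ln(2.3820) = 0.86794.
z = 14760 × 0.86794 = 12811 m.

z ≈ 12810 m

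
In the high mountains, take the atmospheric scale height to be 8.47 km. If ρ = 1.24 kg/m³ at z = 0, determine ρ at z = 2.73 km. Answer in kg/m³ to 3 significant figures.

ρ ≈ 0.898 kg/m³

In an isothermal atmosphere, density decays like pressure: ρ = ρ₀ exp(−z/H).
z/H = 2730.0/8470.0 = 0.32231; exp(−0.32231) = 0.72447.
ρ = 1.24 × 0.72447 = 0.89834 kg/m³.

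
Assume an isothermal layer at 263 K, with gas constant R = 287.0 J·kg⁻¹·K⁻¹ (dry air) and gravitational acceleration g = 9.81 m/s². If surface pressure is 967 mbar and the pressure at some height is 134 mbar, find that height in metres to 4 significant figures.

Scale height: H = RT/g = 287.0 × 263 / 9.81 = 7694.3 m.
Invert the barometric formula: z = H ln(P₀/P).
P₀/P = 967/134 = 7.2164; ln(7.2164) = 1.9764.
z = 7694.3 × 1.9764 = 15207 m.

z ≈ 15210 m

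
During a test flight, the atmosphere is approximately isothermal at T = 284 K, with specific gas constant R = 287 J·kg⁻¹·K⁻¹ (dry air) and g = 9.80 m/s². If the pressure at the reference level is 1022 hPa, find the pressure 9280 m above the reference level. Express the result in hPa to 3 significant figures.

P ≈ 335 hPa

Scale height: H = RT/g = 287 × 284 / 9.80 = 8317.1 m.
Barometric formula: P = P₀ exp(−z/H).
z/H = 9280.0/8317.1 = 1.1158; exp(−1.1158) = 0.32765.
P = 1022 × 0.32765 = 334.86 hPa.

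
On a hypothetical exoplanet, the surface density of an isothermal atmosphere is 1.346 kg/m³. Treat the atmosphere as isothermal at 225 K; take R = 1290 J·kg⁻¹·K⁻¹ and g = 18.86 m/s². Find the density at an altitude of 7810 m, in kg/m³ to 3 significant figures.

ρ ≈ 0.810 kg/m³

Scale height: H = RT/g = 1290 × 225 / 18.86 = 15390 m.
In an isothermal atmosphere, density decays like pressure: ρ = ρ₀ exp(−z/H).
z/H = 7810.0/15390 = 0.50747; exp(−0.50747) = 0.60202.
ρ = 1.346 × 0.60202 = 0.81032 kg/m³.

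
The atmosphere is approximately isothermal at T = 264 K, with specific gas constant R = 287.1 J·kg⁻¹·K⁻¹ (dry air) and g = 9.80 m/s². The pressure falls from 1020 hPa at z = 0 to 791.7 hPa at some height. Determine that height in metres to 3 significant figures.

z ≈ 1960 m

Scale height: H = RT/g = 287.1 × 264 / 9.80 = 7734.1 m.
Invert the barometric formula: z = H ln(P₀/P).
P₀/P = 1020/791.7 = 1.2884; ln(1.2884) = 0.25340.
z = 7734.1 × 0.25340 = 1959.8 m.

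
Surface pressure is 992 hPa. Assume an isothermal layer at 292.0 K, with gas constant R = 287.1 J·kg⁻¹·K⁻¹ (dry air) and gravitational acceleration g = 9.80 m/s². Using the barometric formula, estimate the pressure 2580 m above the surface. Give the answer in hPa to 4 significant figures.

Scale height: H = RT/g = 287.1 × 292.0 / 9.80 = 8554.4 m.
Barometric formula: P = P₀ exp(−z/H).
z/H = 2580.0/8554.4 = 0.30160; exp(−0.30160) = 0.73963.
P = 992 × 0.73963 = 733.71 hPa.

P ≈ 733.7 hPa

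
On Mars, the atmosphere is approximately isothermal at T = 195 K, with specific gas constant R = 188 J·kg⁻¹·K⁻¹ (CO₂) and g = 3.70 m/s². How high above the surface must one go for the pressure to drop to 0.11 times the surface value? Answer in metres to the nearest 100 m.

Scale height: H = RT/g = 188 × 195 / 3.70 = 9908.1 m.
Set P/P₀ = exp(−z/H) = 0.11, so z = −H ln(0.11).
−ln(0.11) = 2.2073; z = 9908.1 × 2.2073 = 21870 m.

z ≈ 21900 m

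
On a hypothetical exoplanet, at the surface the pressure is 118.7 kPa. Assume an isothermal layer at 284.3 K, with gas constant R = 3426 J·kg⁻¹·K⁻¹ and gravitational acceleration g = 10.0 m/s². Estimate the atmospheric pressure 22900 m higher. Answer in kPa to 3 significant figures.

P ≈ 93.8 kPa

Scale height: H = RT/g = 3426 × 284.3 / 10.0 = 97401 m.
Barometric formula: P = P₀ exp(−z/H).
z/H = 22900/97401 = 0.23511; exp(−0.23511) = 0.79048.
P = 118.7 × 0.79048 = 93.830 kPa.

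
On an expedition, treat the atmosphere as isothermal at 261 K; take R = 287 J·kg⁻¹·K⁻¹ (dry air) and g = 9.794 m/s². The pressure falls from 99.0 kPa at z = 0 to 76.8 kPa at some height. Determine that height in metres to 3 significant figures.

z ≈ 1940 m

Scale height: H = RT/g = 287 × 261 / 9.794 = 7648.3 m.
Invert the barometric formula: z = H ln(P₀/P).
P₀/P = 99.0/76.8 = 1.2891; ln(1.2891) = 0.25394.
z = 7648.3 × 0.25394 = 1942.2 m.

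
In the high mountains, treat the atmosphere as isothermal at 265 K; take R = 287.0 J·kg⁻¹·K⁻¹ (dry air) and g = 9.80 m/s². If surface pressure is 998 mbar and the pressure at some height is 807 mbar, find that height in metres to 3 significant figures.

z ≈ 1650 m

Scale height: H = RT/g = 287.0 × 265 / 9.80 = 7760.7 m.
Invert the barometric formula: z = H ln(P₀/P).
P₀/P = 998/807 = 1.2367; ln(1.2367) = 0.21245.
z = 7760.7 × 0.21245 = 1648.8 m.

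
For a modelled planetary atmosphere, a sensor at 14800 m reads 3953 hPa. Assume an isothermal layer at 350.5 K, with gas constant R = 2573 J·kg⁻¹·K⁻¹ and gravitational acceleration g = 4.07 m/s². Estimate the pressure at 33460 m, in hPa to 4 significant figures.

P ≈ 3634 hPa

Scale height: H = RT/g = 2573 × 350.5 / 4.07 = 221580 m.
Between two levels, P₂ = P₁ exp(−Δz/H) with Δz = z₂ − z₁.
Δz = 33460 − 14800 = 18660 m; Δz/H = 18660/221580 = 0.084213.
P₂ = 3953 × exp(−0.084213) = 3953 × 0.91924 = 3633.8 hPa.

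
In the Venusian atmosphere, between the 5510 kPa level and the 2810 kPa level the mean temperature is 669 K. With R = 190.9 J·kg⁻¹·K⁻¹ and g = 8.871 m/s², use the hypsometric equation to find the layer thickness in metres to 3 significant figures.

Δz ≈ 9690 m

Hypsometric equation: Δz = (R T̄/g) ln(P₁/P₂).
R T̄/g = 190.9 × 669 / 8.871 = 14397 m.
ln(5510/2810) = ln(1.9609) = 0.67340.
Δz = 14397 × 0.67340 = 9694.9 m.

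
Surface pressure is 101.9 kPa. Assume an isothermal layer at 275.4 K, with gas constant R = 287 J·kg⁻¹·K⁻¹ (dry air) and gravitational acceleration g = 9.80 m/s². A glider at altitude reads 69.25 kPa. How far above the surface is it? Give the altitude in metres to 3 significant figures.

Scale height: H = RT/g = 287 × 275.4 / 9.80 = 8065.3 m.
Invert the barometric formula: z = H ln(P₀/P).
P₀/P = 101.9/69.25 = 1.4715; ln(1.4715) = 0.38628.
z = 8065.3 × 0.38628 = 3115.5 m.

z ≈ 3120 m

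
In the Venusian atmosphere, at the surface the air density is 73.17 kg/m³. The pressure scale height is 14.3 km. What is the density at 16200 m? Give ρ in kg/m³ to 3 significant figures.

In an isothermal atmosphere, density decays like pressure: ρ = ρ₀ exp(−z/H).
z/H = 16200/14300 = 1.1329; exp(−1.1329) = 0.32210.
ρ = 73.17 × 0.32210 = 23.568 kg/m³.

ρ ≈ 23.6 kg/m³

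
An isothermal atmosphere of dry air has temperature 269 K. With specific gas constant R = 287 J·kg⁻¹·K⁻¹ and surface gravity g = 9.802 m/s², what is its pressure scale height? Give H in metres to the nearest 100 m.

H ≈ 7900 m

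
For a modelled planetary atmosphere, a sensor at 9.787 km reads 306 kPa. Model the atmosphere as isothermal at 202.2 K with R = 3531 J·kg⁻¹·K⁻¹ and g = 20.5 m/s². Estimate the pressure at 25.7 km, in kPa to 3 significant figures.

Scale height: H = RT/g = 3531 × 202.2 / 20.5 = 34828 m.
Between two levels, P₂ = P₁ exp(−Δz/H) with Δz = z₂ − z₁.
Δz = 25700 − 9787.0 = 15913 m; Δz/H = 15913/34828 = 0.45690.
P₂ = 306 × exp(−0.45690) = 306 × 0.63324 = 193.77 kPa.

P ≈ 194 kPa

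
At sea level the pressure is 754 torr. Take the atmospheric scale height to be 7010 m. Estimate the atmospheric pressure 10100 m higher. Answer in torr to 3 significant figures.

P ≈ 179 torr

Barometric formula: P = P₀ exp(−z/H).
z/H = 10100/7010.0 = 1.4408; exp(−1.4408) = 0.23674.
P = 754 × 0.23674 = 178.50 torr.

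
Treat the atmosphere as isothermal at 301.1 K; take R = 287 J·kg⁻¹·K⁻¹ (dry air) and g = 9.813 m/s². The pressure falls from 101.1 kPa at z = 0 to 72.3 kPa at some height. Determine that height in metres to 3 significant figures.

z ≈ 2950 m

Scale height: H = RT/g = 287 × 301.1 / 9.813 = 8806.2 m.
Invert the barometric formula: z = H ln(P₀/P).
P₀/P = 101.1/72.3 = 1.3983; ln(1.3983) = 0.33526.
z = 8806.2 × 0.33526 = 2952.4 m.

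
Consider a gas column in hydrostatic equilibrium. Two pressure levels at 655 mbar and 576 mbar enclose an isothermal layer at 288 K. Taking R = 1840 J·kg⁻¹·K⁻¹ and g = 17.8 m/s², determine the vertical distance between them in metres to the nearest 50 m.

Hypsometric equation: Δz = (R T̄/g) ln(P₁/P₂).
R T̄/g = 1840 × 288 / 17.8 = 29771 m.
ln(655/576) = ln(1.1372) = 0.12857.
Δz = 29771 × 0.12857 = 3827.7 m.

Δz ≈ 3850 m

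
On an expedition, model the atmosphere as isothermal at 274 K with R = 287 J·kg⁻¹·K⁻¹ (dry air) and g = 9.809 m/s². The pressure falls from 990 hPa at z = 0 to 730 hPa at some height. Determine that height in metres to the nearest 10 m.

z ≈ 2440 m

Scale height: H = RT/g = 287 × 274 / 9.809 = 8016.9 m.
Invert the barometric formula: z = H ln(P₀/P).
P₀/P = 990/730 = 1.3562; ln(1.3562) = 0.30469.
z = 8016.9 × 0.30469 = 2442.7 m.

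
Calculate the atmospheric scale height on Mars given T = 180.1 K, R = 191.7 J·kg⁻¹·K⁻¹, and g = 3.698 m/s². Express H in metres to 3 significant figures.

H ≈ 9340 m

The scale height of an isothermal atmosphere is H = RT/g.
H = 191.7 × 180.1 / 3.698 = 34525/3.698 = 9336.1 m.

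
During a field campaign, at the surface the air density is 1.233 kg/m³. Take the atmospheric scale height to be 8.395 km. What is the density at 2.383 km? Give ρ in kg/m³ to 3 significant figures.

ρ ≈ 0.928 kg/m³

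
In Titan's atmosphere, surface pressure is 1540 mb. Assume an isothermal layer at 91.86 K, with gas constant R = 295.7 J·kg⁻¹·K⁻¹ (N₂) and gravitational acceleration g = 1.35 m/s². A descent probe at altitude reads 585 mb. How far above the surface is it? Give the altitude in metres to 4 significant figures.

Scale height: H = RT/g = 295.7 × 91.86 / 1.35 = 20121 m.
Invert the barometric formula: z = H ln(P₀/P).
P₀/P = 1540/585 = 2.6325; ln(2.6325) = 0.96793.
z = 20121 × 0.96793 = 19476 m.

z ≈ 19480 m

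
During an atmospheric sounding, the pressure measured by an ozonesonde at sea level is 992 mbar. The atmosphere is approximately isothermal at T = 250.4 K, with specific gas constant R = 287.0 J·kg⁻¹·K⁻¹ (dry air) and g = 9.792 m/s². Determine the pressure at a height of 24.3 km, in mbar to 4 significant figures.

P ≈ 36.19 mbar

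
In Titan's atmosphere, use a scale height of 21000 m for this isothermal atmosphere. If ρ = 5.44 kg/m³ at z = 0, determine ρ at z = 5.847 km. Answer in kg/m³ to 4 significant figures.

ρ ≈ 4.118 kg/m³

In an isothermal atmosphere, density decays like pressure: ρ = ρ₀ exp(−z/H).
z/H = 5847.0/21000 = 0.27843; exp(−0.27843) = 0.75697.
ρ = 5.44 × 0.75697 = 4.1179 kg/m³.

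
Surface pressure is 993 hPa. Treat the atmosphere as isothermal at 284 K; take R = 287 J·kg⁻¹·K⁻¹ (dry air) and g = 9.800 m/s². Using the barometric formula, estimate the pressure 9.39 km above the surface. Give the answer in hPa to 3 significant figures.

Scale height: H = RT/g = 287 × 284 / 9.800 = 8317.1 m.
Barometric formula: P = P₀ exp(−z/H).
z/H = 9390.0/8317.1 = 1.1290; exp(−1.1290) = 0.32336.
P = 993 × 0.32336 = 321.10 hPa.

P ≈ 321 hPa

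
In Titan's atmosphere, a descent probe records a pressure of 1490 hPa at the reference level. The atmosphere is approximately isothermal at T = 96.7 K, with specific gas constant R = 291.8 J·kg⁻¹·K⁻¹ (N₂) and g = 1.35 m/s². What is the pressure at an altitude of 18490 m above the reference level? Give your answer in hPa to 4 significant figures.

Scale height: H = RT/g = 291.8 × 96.7 / 1.35 = 20902 m.
Barometric formula: P = P₀ exp(−z/H).
z/H = 18490/20902 = 0.88460; exp(−0.88460) = 0.41288.
P = 1490 × 0.41288 = 615.19 hPa.

P ≈ 615.2 hPa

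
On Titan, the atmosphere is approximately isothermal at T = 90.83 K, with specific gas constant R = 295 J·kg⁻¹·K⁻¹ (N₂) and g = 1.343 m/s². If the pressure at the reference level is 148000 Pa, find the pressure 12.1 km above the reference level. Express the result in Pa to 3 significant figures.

P ≈ 80700 Pa

Scale height: H = RT/g = 295 × 90.83 / 1.343 = 19951 m.
Barometric formula: P = P₀ exp(−z/H).
z/H = 12100/19951 = 0.60649; exp(−0.60649) = 0.54526.
P = 148000 × 0.54526 = 80698 Pa.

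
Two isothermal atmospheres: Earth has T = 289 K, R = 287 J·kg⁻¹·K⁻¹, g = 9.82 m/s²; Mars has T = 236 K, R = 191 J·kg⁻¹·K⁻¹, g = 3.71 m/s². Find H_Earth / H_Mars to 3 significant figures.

H_Earth/H_Mars ≈ 0.695

H = RT/g for each body.
H_Earth = 287 × 289 / 9.82 = 8446.3 m.
H_Mars = 191 × 236 / 3.71 = 12150 m.
H_Earth/H_Mars = 8446.3/12150 = 0.69517.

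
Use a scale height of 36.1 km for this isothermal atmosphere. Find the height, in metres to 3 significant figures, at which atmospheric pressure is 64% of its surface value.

z ≈ 16100 m

Set P/P₀ = exp(−z/H) = 0.64, so z = −H ln(0.64).
−ln(0.64) = 0.44629; z = 36100 × 0.44629 = 16111 m.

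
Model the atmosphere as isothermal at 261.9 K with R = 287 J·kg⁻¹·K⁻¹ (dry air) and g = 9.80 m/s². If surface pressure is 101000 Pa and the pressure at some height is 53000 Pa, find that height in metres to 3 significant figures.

z ≈ 4950 m

Scale height: H = RT/g = 287 × 261.9 / 9.80 = 7669.9 m.
Invert the barometric formula: z = H ln(P₀/P).
P₀/P = 101000/53000 = 1.9057; ln(1.9057) = 0.64485.
z = 7669.9 × 0.64485 = 4945.9 m.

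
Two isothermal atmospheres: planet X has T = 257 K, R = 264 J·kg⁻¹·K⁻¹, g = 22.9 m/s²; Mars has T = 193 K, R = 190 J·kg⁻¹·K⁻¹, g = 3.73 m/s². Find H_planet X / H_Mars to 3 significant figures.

H_planet X/H_Mars ≈ 0.301

H = RT/g for each body.
H_planet X = 264 × 257 / 22.9 = 2962.8 m.
H_Mars = 190 × 193 / 3.73 = 9831.1 m.
H_planet X/H_Mars = 2962.8/9831.1 = 0.30137.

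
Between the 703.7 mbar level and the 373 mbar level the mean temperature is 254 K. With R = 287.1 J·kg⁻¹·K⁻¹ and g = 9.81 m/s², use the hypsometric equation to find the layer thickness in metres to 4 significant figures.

Δz ≈ 4719 m

Hypsometric equation: Δz = (R T̄/g) ln(P₁/P₂).
R T̄/g = 287.1 × 254 / 9.81 = 7433.6 m.
ln(703.7/373) = ln(1.8866) = 0.63478.
Δz = 7433.6 × 0.63478 = 4718.7 m.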